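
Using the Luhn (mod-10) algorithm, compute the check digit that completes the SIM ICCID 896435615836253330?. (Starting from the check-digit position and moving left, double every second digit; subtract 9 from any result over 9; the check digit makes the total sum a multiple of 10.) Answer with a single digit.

4

Partial digits right→left: 0 3 3 3 5 2 6 3 8 5 1 6 5 3 4 6 9 8
Double every second digit counting from the check-digit position (so the 1st, 3rd, 5th, ... of the partial from the right).
  doubled (with −9 where >9): 0 6 1 3 7 2 1 8 9 → sum 37
  kept as-is: 3 3 2 3 5 6 3 6 8 → sum 39
Total = 37 + 39 = 76.
Check digit = (10 − (76 mod 10)) mod 10 = 4.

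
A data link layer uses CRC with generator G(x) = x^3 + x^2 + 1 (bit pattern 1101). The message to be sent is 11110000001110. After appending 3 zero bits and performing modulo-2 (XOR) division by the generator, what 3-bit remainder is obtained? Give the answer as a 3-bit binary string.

011

Append 3 zeros: 11110000001110000. Divide by 1101 (XOR where the leading bit is 1):
  pos 0: 1111 XOR 1101 = 0010
  pos 2: 1000 XOR 1101 = 0101
  pos 3: 1010 XOR 1101 = 0111
  pos 4: 1110 XOR 1101 = 0011
  pos 6: 1100 XOR 1101 = 0001
  pos 9: 1111 XOR 1101 = 0010
  pos 11: 1000 XOR 1101 = 0101
  pos 12: 1010 XOR 1101 = 0111
  pos 13: 1110 XOR 1101 = 0011
Remainder (last 3 bits) = 011. This is the CRC / FCS.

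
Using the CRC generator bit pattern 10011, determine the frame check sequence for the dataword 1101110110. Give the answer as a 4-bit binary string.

0000

Append 4 zeros: 11011101100000. Divide by 10011 (XOR where the leading bit is 1):
  pos 0: 11011 XOR 10011 = 01000
  pos 1: 10001 XOR 10011 = 00010
  pos 4: 10011 XOR 10011 = 00000
Remainder (last 4 bits) = 0000. This is the CRC / FCS.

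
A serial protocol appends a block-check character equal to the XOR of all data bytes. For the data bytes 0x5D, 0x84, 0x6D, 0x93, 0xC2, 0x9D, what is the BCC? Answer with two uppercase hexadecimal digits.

XOR the bytes together:
  start with 0x5D
  0x5D ⊕ 0x84 = 0xD9
  0xD9 ⊕ 0x6D = 0xB4
  0xB4 ⊕ 0x93 = 0x27
  0x27 ⊕ 0xC2 = 0xE5
  0xE5 ⊕ 0x9D = 0x78

78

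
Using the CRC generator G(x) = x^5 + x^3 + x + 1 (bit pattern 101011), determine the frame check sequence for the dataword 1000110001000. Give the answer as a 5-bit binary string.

01111

Append 5 zeros: 100011000100000000. Divide by 101011 (XOR where the leading bit is 1):
  pos 0: 100011 XOR 101011 = 001000
  pos 2: 100000 XOR 101011 = 001011
  pos 4: 101101 XOR 101011 = 000110
  pos 7: 110000 XOR 101011 = 011011
  pos 8: 110110 XOR 101011 = 011101
  pos 9: 111010 XOR 101011 = 010001
  pos 10: 100010 XOR 101011 = 001001
  pos 12: 100100 XOR 101011 = 001111
Remainder (last 5 bits) = 01111. This is the CRC / FCS.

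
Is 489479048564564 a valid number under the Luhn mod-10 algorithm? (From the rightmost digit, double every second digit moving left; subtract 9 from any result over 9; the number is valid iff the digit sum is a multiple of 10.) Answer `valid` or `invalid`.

invalid

From the right, keep odd positions and double even positions (subtract 9 from any doubled value over 9):
  doubled (positions 2,4,...): 3 8 1 8 9 8 7 → sum 44
  kept (positions 1,3,...): 4 5 6 8 0 7 9 4 → sum 43
Total = 87.
87 mod 10 = 7, so the number is invalid.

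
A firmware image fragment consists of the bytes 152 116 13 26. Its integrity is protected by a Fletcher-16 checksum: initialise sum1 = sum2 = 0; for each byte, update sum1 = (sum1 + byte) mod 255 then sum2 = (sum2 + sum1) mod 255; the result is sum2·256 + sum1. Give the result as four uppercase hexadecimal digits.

F334

Running sums (mod 255):
  after byte 0 (152): sum1=152, sum2=152
  after byte 1 (116): sum1=13, sum2=165
  after byte 2 (13): sum1=26, sum2=191
  after byte 3 (26): sum1=52, sum2=243
Checksum = sum2·256 + sum1 = 243·256 + 52 = 62260 = 0xF334.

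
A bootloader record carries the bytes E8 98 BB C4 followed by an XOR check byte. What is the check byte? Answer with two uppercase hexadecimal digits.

XOR the bytes together:
  start with 0xE8
  0xE8 ⊕ 0x98 = 0x70
  0x70 ⊕ 0xBB = 0xCB
  0xCB ⊕ 0xC4 = 0x0F

0F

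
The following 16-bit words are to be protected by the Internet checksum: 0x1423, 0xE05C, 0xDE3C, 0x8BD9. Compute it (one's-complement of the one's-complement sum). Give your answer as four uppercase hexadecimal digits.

One's-complement addition (fold any carry out of bit 15 back into bit 0):
  0x1423 + 0xE05C = 0x0F47F
  0xF47F + 0xDE3C = 0x1D2BB → wrap carry → 0xD2BC
  0xD2BC + 0x8BD9 = 0x15E95 → wrap carry → 0x5E96
One's-complement sum = 0x5E96.
Checksum = ~0x5E96 & 0xFFFF = 0xA169.

A169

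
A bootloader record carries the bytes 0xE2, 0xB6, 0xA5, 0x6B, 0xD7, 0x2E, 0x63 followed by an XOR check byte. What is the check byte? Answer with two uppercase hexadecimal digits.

XOR the bytes together:
  start with 0xE2
  0xE2 ⊕ 0xB6 = 0x54
  0x54 ⊕ 0xA5 = 0xF1
  0xF1 ⊕ 0x6B = 0x9A
  0x9A ⊕ 0xD7 = 0x4D
  0x4D ⊕ 0x2E = 0x63
  0x63 ⊕ 0x63 = 0x00

00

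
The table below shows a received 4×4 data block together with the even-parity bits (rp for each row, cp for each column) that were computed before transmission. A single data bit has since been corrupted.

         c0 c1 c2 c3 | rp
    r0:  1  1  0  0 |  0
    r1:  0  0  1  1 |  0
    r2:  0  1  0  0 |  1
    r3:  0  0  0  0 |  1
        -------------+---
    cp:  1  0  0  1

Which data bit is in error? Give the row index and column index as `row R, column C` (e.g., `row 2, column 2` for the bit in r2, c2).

row 3, column 2

Recompute each row's even parity and compare to rp:
  r0: data parity 0, sent rp 0 → ok
  r1: data parity 0, sent rp 0 → ok
  r2: data parity 1, sent rp 1 → ok
  r3: data parity 0, sent rp 1 → mismatch
Recompute each column's even parity and compare to cp:
  c0: data parity 1, sent cp 1 → ok
  c1: data parity 0, sent cp 0 → ok
  c2: data parity 1, sent cp 0 → mismatch
  c3: data parity 1, sent cp 1 → ok
Exactly one row (r3) and one column (c2) fail → the flipped bit is at their intersection.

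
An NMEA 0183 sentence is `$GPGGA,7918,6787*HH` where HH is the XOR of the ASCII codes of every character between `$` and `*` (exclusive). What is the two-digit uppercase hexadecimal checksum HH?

5F

XOR the ASCII codes of the payload characters:
  'G' = 0x47 → acc = 0x47
  'P' = 0x50 → acc = 0x17
  'G' = 0x47 → acc = 0x50
  'G' = 0x47 → acc = 0x17
  'A' = 0x41 → acc = 0x56
  ',' = 0x2C → acc = 0x7A
  '7' = 0x37 → acc = 0x4D
  '9' = 0x39 → acc = 0x74
  '1' = 0x31 → acc = 0x45
  '8' = 0x38 → acc = 0x7D
  ',' = 0x2C → acc = 0x51
  '6' = 0x36 → acc = 0x67
  '7' = 0x37 → acc = 0x50
  '8' = 0x38 → acc = 0x68
  '7' = 0x37 → acc = 0x5F
Checksum = 0x5F.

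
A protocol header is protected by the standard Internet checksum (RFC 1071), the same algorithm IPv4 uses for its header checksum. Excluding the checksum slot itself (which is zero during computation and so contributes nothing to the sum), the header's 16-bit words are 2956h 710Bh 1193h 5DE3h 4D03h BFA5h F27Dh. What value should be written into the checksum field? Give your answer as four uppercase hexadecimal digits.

One's-complement addition (fold any carry out of bit 15 back into bit 0):
  0x2956 + 0x710B = 0x09A61
  0x9A61 + 0x1193 = 0x0ABF4
  0xABF4 + 0x5DE3 = 0x109D7 → wrap carry → 0x09D8
  0x09D8 + 0x4D03 = 0x056DB
  0x56DB + 0xBFA5 = 0x11680 → wrap carry → 0x1681
  0x1681 + 0xF27D = 0x108FE → wrap carry → 0x08FF
One's-complement sum = 0x08FF.
Checksum = ~0x08FF & 0xFFFF = 0xF700.

F700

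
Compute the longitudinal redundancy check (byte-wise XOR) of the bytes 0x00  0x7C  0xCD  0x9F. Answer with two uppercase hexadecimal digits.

2E

XOR the bytes together:
  start with 0x00
  0x00 ⊕ 0x7C = 0x7C
  0x7C ⊕ 0xCD = 0xB1
  0xB1 ⊕ 0x9F = 0x2E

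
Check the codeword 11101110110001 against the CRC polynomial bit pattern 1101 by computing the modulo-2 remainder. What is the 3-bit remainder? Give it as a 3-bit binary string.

000

Modulo-2 division of 11101110110001 by 1101:
  pos 0: 1110 XOR 1101 = 0011
  pos 2: 1111 XOR 1101 = 0010
  pos 4: 1010 XOR 1101 = 0111
  pos 5: 1111 XOR 1101 = 0010
  pos 7: 1010 XOR 1101 = 0111
  pos 8: 1110 XOR 1101 = 0011
  pos 10: 1101 XOR 1101 = 0000
Remainder = 000 (zero — the frame passes the CRC check).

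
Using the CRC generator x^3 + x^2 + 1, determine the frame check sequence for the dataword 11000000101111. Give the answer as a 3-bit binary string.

Append 3 zeros: 11000000101111000. Divide by 1101 (XOR where the leading bit is 1):
  pos 0: 1100 XOR 1101 = 0001
  pos 3: 1000 XOR 1101 = 0101
  pos 4: 1010 XOR 1101 = 0111
  pos 5: 1111 XOR 1101 = 0010
  pos 7: 1001 XOR 1101 = 0100
  pos 8: 1001 XOR 1101 = 0100
  pos 9: 1001 XOR 1101 = 0100
  pos 10: 1001 XOR 1101 = 0100
  pos 11: 1000 XOR 1101 = 0101
  pos 12: 1010 XOR 1101 = 0111
  pos 13: 1110 XOR 1101 = 0011
Remainder (last 3 bits) = 011. This is the CRC / FCS.

011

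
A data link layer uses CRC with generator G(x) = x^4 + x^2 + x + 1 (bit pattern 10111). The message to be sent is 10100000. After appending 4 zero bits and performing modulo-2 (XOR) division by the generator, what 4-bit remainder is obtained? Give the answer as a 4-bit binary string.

Append 4 zeros: 101000000000. Divide by 10111 (XOR where the leading bit is 1):
  pos 0: 10100 XOR 10111 = 00011
  pos 3: 11000 XOR 10111 = 01111
  pos 4: 11110 XOR 10111 = 01001
  pos 5: 10010 XOR 10111 = 00101
  pos 7: 10100 XOR 10111 = 00011
Remainder (last 4 bits) = 0011. This is the CRC / FCS.

0011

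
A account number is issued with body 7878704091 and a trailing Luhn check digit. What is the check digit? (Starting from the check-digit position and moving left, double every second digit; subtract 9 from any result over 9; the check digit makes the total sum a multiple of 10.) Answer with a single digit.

0

Partial digits right→left: 1 9 0 4 0 7 8 7 8 7
Double every second digit counting from the check-digit position (so the 1st, 3rd, 5th, ... of the partial from the right).
  doubled (with −9 where >9): 2 0 0 7 7 → sum 16
  kept as-is: 9 4 7 7 7 → sum 34
Total = 16 + 34 = 50.
Check digit = (10 − (50 mod 10)) mod 10 = 0.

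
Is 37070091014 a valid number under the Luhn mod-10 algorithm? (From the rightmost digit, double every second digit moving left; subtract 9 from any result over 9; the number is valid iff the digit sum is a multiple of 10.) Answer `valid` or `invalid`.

valid

From the right, keep odd positions and double even positions (subtract 9 from any doubled value over 9):
  doubled (positions 2,4,...): 2 2 0 5 5 → sum 14
  kept (positions 1,3,...): 4 0 9 0 0 3 → sum 16
Total = 30.
30 mod 10 = 0, so the number is valid.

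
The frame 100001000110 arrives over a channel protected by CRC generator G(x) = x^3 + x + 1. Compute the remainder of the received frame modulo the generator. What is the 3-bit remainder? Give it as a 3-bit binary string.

Modulo-2 division of 100001000110 by 1011:
  pos 0: 1000 XOR 1011 = 0011
  pos 2: 1101 XOR 1011 = 0110
  pos 3: 1100 XOR 1011 = 0111
  pos 4: 1110 XOR 1011 = 0101
  pos 5: 1010 XOR 1011 = 0001
  pos 8: 1110 XOR 1011 = 0101
Remainder = 101 (nonzero — an error is detected).

101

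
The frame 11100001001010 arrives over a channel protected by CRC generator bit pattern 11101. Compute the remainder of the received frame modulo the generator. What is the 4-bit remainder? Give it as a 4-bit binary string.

Modulo-2 division of 11100001001010 by 11101:
  pos 0: 11100 XOR 11101 = 00001
  pos 4: 10010 XOR 11101 = 01111
  pos 5: 11110 XOR 11101 = 00011
  pos 8: 11101 XOR 11101 = 00000
Remainder = 0000 (zero — the frame passes the CRC check).

0000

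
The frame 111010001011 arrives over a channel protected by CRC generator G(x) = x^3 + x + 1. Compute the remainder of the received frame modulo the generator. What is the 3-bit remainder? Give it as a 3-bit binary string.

Modulo-2 division of 111010001011 by 1011:
  pos 0: 1110 XOR 1011 = 0101
  pos 1: 1011 XOR 1011 = 0000
  pos 8: 1011 XOR 1011 = 0000
Remainder = 000 (zero — the frame passes the CRC check).

000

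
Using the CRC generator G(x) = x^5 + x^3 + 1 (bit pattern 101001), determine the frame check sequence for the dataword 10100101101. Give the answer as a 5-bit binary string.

11110

Append 5 zeros: 1010010110100000. Divide by 101001 (XOR where the leading bit is 1):
  pos 0: 101001 XOR 101001 = 000000
  pos 7: 110100 XOR 101001 = 011101
  pos 8: 111010 XOR 101001 = 010011
  pos 9: 100110 XOR 101001 = 001111
Remainder (last 5 bits) = 11110. This is the CRC / FCS.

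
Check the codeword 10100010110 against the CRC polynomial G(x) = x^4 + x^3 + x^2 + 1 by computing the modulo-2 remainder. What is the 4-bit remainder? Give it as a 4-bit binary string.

Modulo-2 division of 10100010110 by 11101:
  pos 0: 10100 XOR 11101 = 01001
  pos 1: 10010 XOR 11101 = 01111
  pos 2: 11111 XOR 11101 = 00010
  pos 5: 10011 XOR 11101 = 01110
  pos 6: 11100 XOR 11101 = 00001
Remainder = 0001 (nonzero — an error is detected).

0001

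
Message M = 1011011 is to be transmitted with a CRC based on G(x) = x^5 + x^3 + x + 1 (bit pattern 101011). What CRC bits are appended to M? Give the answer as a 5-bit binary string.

Append 5 zeros: 101101100000. Divide by 101011 (XOR where the leading bit is 1):
  pos 0: 101101 XOR 101011 = 000110
  pos 3: 110100 XOR 101011 = 011111
  pos 4: 111110 XOR 101011 = 010101
  pos 5: 101010 XOR 101011 = 000001
Remainder (last 5 bits) = 00010. This is the CRC / FCS.

00010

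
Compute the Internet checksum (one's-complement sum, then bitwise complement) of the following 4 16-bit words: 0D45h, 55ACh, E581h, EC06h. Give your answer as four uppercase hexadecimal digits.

CB85

One's-complement addition (fold any carry out of bit 15 back into bit 0):
  0x0D45 + 0x55AC = 0x062F1
  0x62F1 + 0xE581 = 0x14872 → wrap carry → 0x4873
  0x4873 + 0xEC06 = 0x13479 → wrap carry → 0x347A
One's-complement sum = 0x347A.
Checksum = ~0x347A & 0xFFFF = 0xCB85.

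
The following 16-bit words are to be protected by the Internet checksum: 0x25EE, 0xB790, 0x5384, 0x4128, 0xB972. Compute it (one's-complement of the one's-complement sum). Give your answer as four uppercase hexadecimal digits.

One's-complement addition (fold any carry out of bit 15 back into bit 0):
  0x25EE + 0xB790 = 0x0DD7E
  0xDD7E + 0x5384 = 0x13102 → wrap carry → 0x3103
  0x3103 + 0x4128 = 0x0722B
  0x722B + 0xB972 = 0x12B9D → wrap carry → 0x2B9E
One's-complement sum = 0x2B9E.
Checksum = ~0x2B9E & 0xFFFF = 0xD461.

D461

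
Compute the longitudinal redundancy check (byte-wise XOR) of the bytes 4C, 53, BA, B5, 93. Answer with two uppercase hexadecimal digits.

XOR the bytes together:
  start with 0x4C
  0x4C ⊕ 0x53 = 0x1F
  0x1F ⊕ 0xBA = 0xA5
  0xA5 ⊕ 0xB5 = 0x10
  0x10 ⊕ 0x93 = 0x83

83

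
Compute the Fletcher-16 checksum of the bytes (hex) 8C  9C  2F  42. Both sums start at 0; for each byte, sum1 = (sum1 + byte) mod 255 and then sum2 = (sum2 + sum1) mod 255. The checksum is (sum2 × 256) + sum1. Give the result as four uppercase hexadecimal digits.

A89A

Running sums (mod 255):
  after byte 0 (8C): sum1=140, sum2=140
  after byte 1 (9C): sum1=41, sum2=181
  after byte 2 (2F): sum1=88, sum2=14
  after byte 3 (42): sum1=154, sum2=168
Checksum = sum2·256 + sum1 = 168·256 + 154 = 43162 = 0xA89A.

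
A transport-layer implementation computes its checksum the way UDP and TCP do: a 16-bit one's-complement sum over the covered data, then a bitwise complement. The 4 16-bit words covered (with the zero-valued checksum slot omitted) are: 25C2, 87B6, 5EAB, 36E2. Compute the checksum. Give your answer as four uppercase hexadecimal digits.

BCF9

One's-complement addition (fold any carry out of bit 15 back into bit 0):
  0x25C2 + 0x87B6 = 0x0AD78
  0xAD78 + 0x5EAB = 0x10C23 → wrap carry → 0x0C24
  0x0C24 + 0x36E2 = 0x04306
One's-complement sum = 0x4306.
Checksum = ~0x4306 & 0xFFFF = 0xBCF9.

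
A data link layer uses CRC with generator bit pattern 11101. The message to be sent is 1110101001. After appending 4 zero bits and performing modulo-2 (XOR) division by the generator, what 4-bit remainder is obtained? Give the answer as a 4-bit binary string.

Append 4 zeros: 11101010010000. Divide by 11101 (XOR where the leading bit is 1):
  pos 0: 11101 XOR 11101 = 00000
  pos 6: 10010 XOR 11101 = 01111
  pos 7: 11110 XOR 11101 = 00011
Remainder (last 4 bits) = 1100. This is the CRC / FCS.

1100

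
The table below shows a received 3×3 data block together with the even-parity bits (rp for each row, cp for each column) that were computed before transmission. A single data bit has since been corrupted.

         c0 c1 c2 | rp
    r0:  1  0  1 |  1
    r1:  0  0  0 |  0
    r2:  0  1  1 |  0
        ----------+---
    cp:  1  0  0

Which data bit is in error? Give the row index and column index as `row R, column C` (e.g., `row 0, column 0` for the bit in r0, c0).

Recompute each row's even parity and compare to rp:
  r0: data parity 0, sent rp 1 → mismatch
  r1: data parity 0, sent rp 0 → ok
  r2: data parity 0, sent rp 0 → ok
Recompute each column's even parity and compare to cp:
  c0: data parity 1, sent cp 1 → ok
  c1: data parity 1, sent cp 0 → mismatch
  c2: data parity 0, sent cp 0 → ok
Exactly one row (r0) and one column (c1) fail → the flipped bit is at their intersection.

row 0, column 1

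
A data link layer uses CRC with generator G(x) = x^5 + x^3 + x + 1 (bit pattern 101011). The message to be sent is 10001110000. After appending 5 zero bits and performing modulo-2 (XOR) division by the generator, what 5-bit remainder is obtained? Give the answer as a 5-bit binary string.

00011

Append 5 zeros: 1000111000000000. Divide by 101011 (XOR where the leading bit is 1):
  pos 0: 100011 XOR 101011 = 001000
  pos 2: 100010 XOR 101011 = 001001
  pos 4: 100100 XOR 101011 = 001111
  pos 6: 111100 XOR 101011 = 010111
  pos 7: 101110 XOR 101011 = 000101
  pos 10: 101000 XOR 101011 = 000011
Remainder (last 5 bits) = 00011. This is the CRC / FCS.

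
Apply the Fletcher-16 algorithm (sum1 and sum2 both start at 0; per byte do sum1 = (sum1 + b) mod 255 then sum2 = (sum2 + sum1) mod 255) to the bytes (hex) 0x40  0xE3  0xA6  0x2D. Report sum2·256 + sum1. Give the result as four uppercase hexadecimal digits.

Running sums (mod 255):
  after byte 0 (0x40): sum1=64, sum2=64
  after byte 1 (0xE3): sum1=36, sum2=100
  after byte 2 (0xA6): sum1=202, sum2=47
  after byte 3 (0x2D): sum1=247, sum2=39
Checksum = sum2·256 + sum1 = 39·256 + 247 = 10231 = 0x27F7.

27F7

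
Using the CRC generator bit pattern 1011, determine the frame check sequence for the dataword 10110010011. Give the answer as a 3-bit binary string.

100

Append 3 zeros: 10110010011000. Divide by 1011 (XOR where the leading bit is 1):
  pos 0: 1011 XOR 1011 = 0000
  pos 6: 1001 XOR 1011 = 0010
  pos 8: 1010 XOR 1011 = 0001
Remainder (last 3 bits) = 100. This is the CRC / FCS.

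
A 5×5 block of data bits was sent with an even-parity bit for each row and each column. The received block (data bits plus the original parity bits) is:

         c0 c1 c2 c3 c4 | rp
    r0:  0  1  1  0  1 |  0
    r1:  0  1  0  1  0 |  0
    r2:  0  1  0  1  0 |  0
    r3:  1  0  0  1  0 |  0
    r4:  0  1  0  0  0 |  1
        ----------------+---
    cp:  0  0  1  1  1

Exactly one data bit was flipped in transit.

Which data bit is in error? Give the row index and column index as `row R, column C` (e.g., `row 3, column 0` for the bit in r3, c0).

row 0, column 0

Recompute each row's even parity and compare to rp:
  r0: data parity 1, sent rp 0 → mismatch
  r1: data parity 0, sent rp 0 → ok
  r2: data parity 0, sent rp 0 → ok
  r3: data parity 0, sent rp 0 → ok
  r4: data parity 1, sent rp 1 → ok
Recompute each column's even parity and compare to cp:
  c0: data parity 1, sent cp 0 → mismatch
  c1: data parity 0, sent cp 0 → ok
  c2: data parity 1, sent cp 1 → ok
  c3: data parity 1, sent cp 1 → ok
  c4: data parity 1, sent cp 1 → ok
Exactly one row (r0) and one column (c0) fail → the flipped bit is at their intersection.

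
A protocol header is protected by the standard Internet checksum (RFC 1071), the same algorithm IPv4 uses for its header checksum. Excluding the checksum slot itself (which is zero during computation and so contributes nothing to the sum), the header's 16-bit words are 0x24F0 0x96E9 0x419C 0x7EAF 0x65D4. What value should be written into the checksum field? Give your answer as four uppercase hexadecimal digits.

1E06

One's-complement addition (fold any carry out of bit 15 back into bit 0):
  0x24F0 + 0x96E9 = 0x0BBD9
  0xBBD9 + 0x419C = 0x0FD75
  0xFD75 + 0x7EAF = 0x17C24 → wrap carry → 0x7C25
  0x7C25 + 0x65D4 = 0x0E1F9
One's-complement sum = 0xE1F9.
Checksum = ~0xE1F9 & 0xFFFF = 0x1E06.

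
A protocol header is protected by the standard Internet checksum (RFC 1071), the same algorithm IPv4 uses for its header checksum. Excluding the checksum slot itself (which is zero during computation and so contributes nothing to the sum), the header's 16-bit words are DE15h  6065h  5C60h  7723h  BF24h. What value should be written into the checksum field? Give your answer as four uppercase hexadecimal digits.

2EDC

One's-complement addition (fold any carry out of bit 15 back into bit 0):
  0xDE15 + 0x6065 = 0x13E7A → wrap carry → 0x3E7B
  0x3E7B + 0x5C60 = 0x09ADB
  0x9ADB + 0x7723 = 0x111FE → wrap carry → 0x11FF
  0x11FF + 0xBF24 = 0x0D123
One's-complement sum = 0xD123.
Checksum = ~0xD123 & 0xFFFF = 0x2EDC.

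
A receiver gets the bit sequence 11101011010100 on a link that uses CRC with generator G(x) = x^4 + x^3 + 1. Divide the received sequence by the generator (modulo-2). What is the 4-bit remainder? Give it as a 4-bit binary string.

1000

Modulo-2 division of 11101011010100 by 11001:
  pos 0: 11101 XOR 11001 = 00100
  pos 2: 10001 XOR 11001 = 01000
  pos 3: 10001 XOR 11001 = 01000
  pos 4: 10000 XOR 11001 = 01001
  pos 5: 10011 XOR 11001 = 01010
  pos 6: 10100 XOR 11001 = 01101
  pos 7: 11011 XOR 11001 = 00010
Remainder = 1000 (nonzero — an error is detected).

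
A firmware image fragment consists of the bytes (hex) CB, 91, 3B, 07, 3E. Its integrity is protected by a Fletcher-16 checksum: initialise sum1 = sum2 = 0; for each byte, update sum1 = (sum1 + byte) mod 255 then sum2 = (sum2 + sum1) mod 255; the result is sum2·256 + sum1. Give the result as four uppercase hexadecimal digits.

3FDD

Running sums (mod 255):
  after byte 0 (CB): sum1=203, sum2=203
  after byte 1 (91): sum1=93, sum2=41
  after byte 2 (3B): sum1=152, sum2=193
  after byte 3 (07): sum1=159, sum2=97
  after byte 4 (3E): sum1=221, sum2=63
Checksum = sum2·256 + sum1 = 63·256 + 221 = 16349 = 0x3FDD.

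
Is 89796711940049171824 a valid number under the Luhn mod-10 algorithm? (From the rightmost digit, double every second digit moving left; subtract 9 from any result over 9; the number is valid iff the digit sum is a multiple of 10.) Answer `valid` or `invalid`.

valid

From the right, keep odd positions and double even positions (subtract 9 from any doubled value over 9):
  doubled (positions 2,4,...): 4 2 2 8 0 9 2 3 5 7 → sum 42
  kept (positions 1,3,...): 4 8 7 9 0 4 1 7 9 9 → sum 58
Total = 100.
100 mod 10 = 0, so the number is valid.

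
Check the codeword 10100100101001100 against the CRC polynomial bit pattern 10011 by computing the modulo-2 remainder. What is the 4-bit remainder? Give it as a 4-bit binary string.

0000

Modulo-2 division of 10100100101001100 by 10011:
  pos 0: 10100 XOR 10011 = 00111
  pos 2: 11110 XOR 10011 = 01101
  pos 3: 11010 XOR 10011 = 01001
  pos 4: 10011 XOR 10011 = 00000
  pos 10: 10011 XOR 10011 = 00000
Remainder = 0000 (zero — the frame passes the CRC check).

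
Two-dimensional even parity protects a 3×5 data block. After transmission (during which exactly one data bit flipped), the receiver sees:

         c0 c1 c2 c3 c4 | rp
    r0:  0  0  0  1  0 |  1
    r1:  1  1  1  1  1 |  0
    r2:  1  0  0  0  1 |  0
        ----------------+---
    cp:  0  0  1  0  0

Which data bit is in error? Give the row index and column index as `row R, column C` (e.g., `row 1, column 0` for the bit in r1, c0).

Recompute each row's even parity and compare to rp:
  r0: data parity 1, sent rp 1 → ok
  r1: data parity 1, sent rp 0 → mismatch
  r2: data parity 0, sent rp 0 → ok
Recompute each column's even parity and compare to cp:
  c0: data parity 0, sent cp 0 → ok
  c1: data parity 1, sent cp 0 → mismatch
  c2: data parity 1, sent cp 1 → ok
  c3: data parity 0, sent cp 0 → ok
  c4: data parity 0, sent cp 0 → ok
Exactly one row (r1) and one column (c1) fail → the flipped bit is at their intersection.

row 1, column 1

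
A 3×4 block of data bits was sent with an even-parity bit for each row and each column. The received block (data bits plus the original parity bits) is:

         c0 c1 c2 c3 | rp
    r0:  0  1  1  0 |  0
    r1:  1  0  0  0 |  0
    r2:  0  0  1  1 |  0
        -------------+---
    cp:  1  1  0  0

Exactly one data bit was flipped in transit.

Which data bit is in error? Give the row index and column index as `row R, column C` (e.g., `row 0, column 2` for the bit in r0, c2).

row 1, column 3

Recompute each row's even parity and compare to rp:
  r0: data parity 0, sent rp 0 → ok
  r1: data parity 1, sent rp 0 → mismatch
  r2: data parity 0, sent rp 0 → ok
Recompute each column's even parity and compare to cp:
  c0: data parity 1, sent cp 1 → ok
  c1: data parity 1, sent cp 1 → ok
  c2: data parity 0, sent cp 0 → ok
  c3: data parity 1, sent cp 0 → mismatch
Exactly one row (r1) and one column (c3) fail → the flipped bit is at their intersection.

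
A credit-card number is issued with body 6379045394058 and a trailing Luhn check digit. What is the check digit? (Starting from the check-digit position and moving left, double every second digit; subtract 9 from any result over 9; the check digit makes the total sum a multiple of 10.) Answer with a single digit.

Partial digits right→left: 8 5 0 4 9 3 5 4 0 9 7 3 6
Double every second digit counting from the check-digit position (so the 1st, 3rd, 5th, ... of the partial from the right).
  doubled (with −9 where >9): 7 0 9 1 0 5 3 → sum 25
  kept as-is: 5 4 3 4 9 3 → sum 28
Total = 25 + 28 = 53.
Check digit = (10 − (53 mod 10)) mod 10 = 7.

7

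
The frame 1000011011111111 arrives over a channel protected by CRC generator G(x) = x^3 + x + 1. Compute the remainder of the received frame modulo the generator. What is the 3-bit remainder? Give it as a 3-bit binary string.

Modulo-2 division of 1000011011111111 by 1011:
  pos 0: 1000 XOR 1011 = 0011
  pos 2: 1101 XOR 1011 = 0110
  pos 3: 1101 XOR 1011 = 0110
  pos 4: 1100 XOR 1011 = 0111
  pos 5: 1111 XOR 1011 = 0100
  pos 6: 1001 XOR 1011 = 0010
  pos 8: 1011 XOR 1011 = 0000
  pos 12: 1111 XOR 1011 = 0100
Remainder = 100 (nonzero — an error is detected).

100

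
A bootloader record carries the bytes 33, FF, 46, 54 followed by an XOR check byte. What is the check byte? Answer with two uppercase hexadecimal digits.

DE

XOR the bytes together:
  start with 0x33
  0x33 ⊕ 0xFF = 0xCC
  0xCC ⊕ 0x46 = 0x8A
  0x8A ⊕ 0x54 = 0xDE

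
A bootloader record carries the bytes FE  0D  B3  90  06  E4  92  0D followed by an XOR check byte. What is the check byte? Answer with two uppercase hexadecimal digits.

XOR the bytes together:
  start with 0xFE
  0xFE ⊕ 0x0D = 0xF3
  0xF3 ⊕ 0xB3 = 0x40
  0x40 ⊕ 0x90 = 0xD0
  0xD0 ⊕ 0x06 = 0xD6
  0xD6 ⊕ 0xE4 = 0x32
  0x32 ⊕ 0x92 = 0xA0
  0xA0 ⊕ 0x0D = 0xAD

AD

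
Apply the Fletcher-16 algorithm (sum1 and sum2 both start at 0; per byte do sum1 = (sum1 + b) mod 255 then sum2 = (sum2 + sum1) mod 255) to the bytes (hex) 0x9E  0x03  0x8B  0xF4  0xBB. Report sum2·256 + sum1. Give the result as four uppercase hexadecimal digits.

Running sums (mod 255):
  after byte 0 (0x9E): sum1=158, sum2=158
  after byte 1 (0x03): sum1=161, sum2=64
  after byte 2 (0x8B): sum1=45, sum2=109
  after byte 3 (0xF4): sum1=34, sum2=143
  after byte 4 (0xBB): sum1=221, sum2=109
Checksum = sum2·256 + sum1 = 109·256 + 221 = 28125 = 0x6DDD.

6DDD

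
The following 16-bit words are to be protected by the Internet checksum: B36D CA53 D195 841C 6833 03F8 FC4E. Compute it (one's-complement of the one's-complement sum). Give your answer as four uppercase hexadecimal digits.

One's-complement addition (fold any carry out of bit 15 back into bit 0):
  0xB36D + 0xCA53 = 0x17DC0 → wrap carry → 0x7DC1
  0x7DC1 + 0xD195 = 0x14F56 → wrap carry → 0x4F57
  0x4F57 + 0x841C = 0x0D373
  0xD373 + 0x6833 = 0x13BA6 → wrap carry → 0x3BA7
  0x3BA7 + 0x03F8 = 0x03F9F
  0x3F9F + 0xFC4E = 0x13BED → wrap carry → 0x3BEE
One's-complement sum = 0x3BEE.
Checksum = ~0x3BEE & 0xFFFF = 0xC411.

C411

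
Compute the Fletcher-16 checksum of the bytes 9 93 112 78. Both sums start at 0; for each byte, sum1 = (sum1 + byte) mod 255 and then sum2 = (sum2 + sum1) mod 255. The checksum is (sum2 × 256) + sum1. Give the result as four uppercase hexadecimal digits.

6B25

Running sums (mod 255):
  after byte 0 (9): sum1=9, sum2=9
  after byte 1 (93): sum1=102, sum2=111
  after byte 2 (112): sum1=214, sum2=70
  after byte 3 (78): sum1=37, sum2=107
Checksum = sum2·256 + sum1 = 107·256 + 37 = 27429 = 0x6B25.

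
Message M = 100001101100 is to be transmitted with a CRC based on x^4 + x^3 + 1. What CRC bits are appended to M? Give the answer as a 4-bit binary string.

Append 4 zeros: 1000011011000000. Divide by 11001 (XOR where the leading bit is 1):
  pos 0: 10000 XOR 11001 = 01001
  pos 1: 10011 XOR 11001 = 01010
  pos 2: 10101 XOR 11001 = 01100
  pos 3: 11000 XOR 11001 = 00001
  pos 7: 11100 XOR 11001 = 00101
  pos 9: 10100 XOR 11001 = 01101
  pos 10: 11010 XOR 11001 = 00011
Remainder (last 4 bits) = 0110. This is the CRC / FCS.

0110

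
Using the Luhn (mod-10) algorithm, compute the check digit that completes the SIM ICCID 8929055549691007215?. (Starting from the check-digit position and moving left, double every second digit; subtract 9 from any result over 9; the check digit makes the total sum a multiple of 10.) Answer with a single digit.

6

Partial digits right→left: 5 1 2 7 0 0 1 9 6 9 4 5 5 5 0 9 2 9 8
Double every second digit counting from the check-digit position (so the 1st, 3rd, 5th, ... of the partial from the right).
  doubled (with −9 where >9): 1 4 0 2 3 8 1 0 4 7 → sum 30
  kept as-is: 1 7 0 9 9 5 5 9 9 → sum 54
Total = 30 + 54 = 84.
Check digit = (10 − (84 mod 10)) mod 10 = 6.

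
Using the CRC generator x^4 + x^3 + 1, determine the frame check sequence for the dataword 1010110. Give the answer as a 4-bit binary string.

Append 4 zeros: 10101100000. Divide by 11001 (XOR where the leading bit is 1):
  pos 0: 10101 XOR 11001 = 01100
  pos 1: 11001 XOR 11001 = 00000
Remainder (last 4 bits) = 0000. This is the CRC / FCS.

0000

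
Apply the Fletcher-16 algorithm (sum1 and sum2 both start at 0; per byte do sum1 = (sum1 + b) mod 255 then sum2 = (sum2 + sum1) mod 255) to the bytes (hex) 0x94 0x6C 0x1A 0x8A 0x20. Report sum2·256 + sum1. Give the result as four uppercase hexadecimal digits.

1CC5

Running sums (mod 255):
  after byte 0 (0x94): sum1=148, sum2=148
  after byte 1 (0x6C): sum1=1, sum2=149
  after byte 2 (0x1A): sum1=27, sum2=176
  after byte 3 (0x8A): sum1=165, sum2=86
  after byte 4 (0x20): sum1=197, sum2=28
Checksum = sum2·256 + sum1 = 28·256 + 197 = 7365 = 0x1CC5.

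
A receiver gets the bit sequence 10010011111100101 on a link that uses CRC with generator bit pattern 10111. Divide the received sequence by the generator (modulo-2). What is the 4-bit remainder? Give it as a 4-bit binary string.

Modulo-2 division of 10010011111100101 by 10111:
  pos 0: 10010 XOR 10111 = 00101
  pos 2: 10101 XOR 10111 = 00010
  pos 5: 10111 XOR 10111 = 00000
  pos 10: 11001 XOR 10111 = 01110
  pos 11: 11100 XOR 10111 = 01011
  pos 12: 10111 XOR 10111 = 00000
Remainder = 0000 (zero — the frame passes the CRC check).

0000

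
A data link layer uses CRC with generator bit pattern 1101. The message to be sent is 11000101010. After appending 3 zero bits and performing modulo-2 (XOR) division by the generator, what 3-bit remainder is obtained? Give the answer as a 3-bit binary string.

110

Append 3 zeros: 11000101010000. Divide by 1101 (XOR where the leading bit is 1):
  pos 0: 1100 XOR 1101 = 0001
  pos 3: 1010 XOR 1101 = 0111
  pos 4: 1111 XOR 1101 = 0010
  pos 6: 1001 XOR 1101 = 0100
  pos 7: 1000 XOR 1101 = 0101
  pos 8: 1010 XOR 1101 = 0111
  pos 9: 1110 XOR 1101 = 0011
Remainder (last 3 bits) = 110. This is the CRC / FCS.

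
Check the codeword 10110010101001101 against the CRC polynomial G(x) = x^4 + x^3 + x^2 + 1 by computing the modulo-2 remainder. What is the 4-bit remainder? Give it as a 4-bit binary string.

Modulo-2 division of 10110010101001101 by 11101:
  pos 0: 10110 XOR 11101 = 01011
  pos 1: 10110 XOR 11101 = 01011
  pos 2: 10111 XOR 11101 = 01010
  pos 3: 10100 XOR 11101 = 01001
  pos 4: 10011 XOR 11101 = 01110
  pos 5: 11100 XOR 11101 = 00001
  pos 9: 11001 XOR 11101 = 00100
  pos 11: 10010 XOR 11101 = 01111
  pos 12: 11111 XOR 11101 = 00010
Remainder = 0010 (nonzero — an error is detected).

0010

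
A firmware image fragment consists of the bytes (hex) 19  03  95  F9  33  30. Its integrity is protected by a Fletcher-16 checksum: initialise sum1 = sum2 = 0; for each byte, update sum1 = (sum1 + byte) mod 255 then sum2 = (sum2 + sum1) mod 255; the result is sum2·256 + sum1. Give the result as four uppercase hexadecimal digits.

Running sums (mod 255):
  after byte 0 (19): sum1=25, sum2=25
  after byte 1 (03): sum1=28, sum2=53
  after byte 2 (95): sum1=177, sum2=230
  after byte 3 (F9): sum1=171, sum2=146
  after byte 4 (33): sum1=222, sum2=113
  after byte 5 (30): sum1=15, sum2=128
Checksum = sum2·256 + sum1 = 128·256 + 15 = 32783 = 0x800F.

800F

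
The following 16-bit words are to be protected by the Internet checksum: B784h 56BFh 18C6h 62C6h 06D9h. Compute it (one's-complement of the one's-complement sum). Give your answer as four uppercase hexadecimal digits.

One's-complement addition (fold any carry out of bit 15 back into bit 0):
  0xB784 + 0x56BF = 0x10E43 → wrap carry → 0x0E44
  0x0E44 + 0x18C6 = 0x0270A
  0x270A + 0x62C6 = 0x089D0
  0x89D0 + 0x06D9 = 0x090A9
One's-complement sum = 0x90A9.
Checksum = ~0x90A9 & 0xFFFF = 0x6F56.

6F56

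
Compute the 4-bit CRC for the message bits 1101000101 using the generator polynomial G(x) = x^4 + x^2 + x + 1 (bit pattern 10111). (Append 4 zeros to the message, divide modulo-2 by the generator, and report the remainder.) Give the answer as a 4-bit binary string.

Append 4 zeros: 11010001010000. Divide by 10111 (XOR where the leading bit is 1):
  pos 0: 11010 XOR 10111 = 01101
  pos 1: 11010 XOR 10111 = 01101
  pos 2: 11010 XOR 10111 = 01101
  pos 3: 11011 XOR 10111 = 01100
  pos 4: 11000 XOR 10111 = 01111
  pos 5: 11111 XOR 10111 = 01000
  pos 6: 10000 XOR 10111 = 00111
  pos 8: 11100 XOR 10111 = 01011
  pos 9: 10110 XOR 10111 = 00001
Remainder (last 4 bits) = 0001. This is the CRC / FCS.

0001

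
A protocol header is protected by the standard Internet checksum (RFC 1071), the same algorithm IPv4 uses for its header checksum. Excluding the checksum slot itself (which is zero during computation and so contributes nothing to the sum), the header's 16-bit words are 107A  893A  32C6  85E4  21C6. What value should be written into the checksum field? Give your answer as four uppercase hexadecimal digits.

8BDA

One's-complement addition (fold any carry out of bit 15 back into bit 0):
  0x107A + 0x893A = 0x099B4
  0x99B4 + 0x32C6 = 0x0CC7A
  0xCC7A + 0x85E4 = 0x1525E → wrap carry → 0x525F
  0x525F + 0x21C6 = 0x07425
One's-complement sum = 0x7425.
Checksum = ~0x7425 & 0xFFFF = 0x8BDA.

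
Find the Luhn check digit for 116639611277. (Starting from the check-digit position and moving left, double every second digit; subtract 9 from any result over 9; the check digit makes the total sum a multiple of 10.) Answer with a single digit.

1

Partial digits right→left: 7 7 2 1 1 6 9 3 6 6 1 1
Double every second digit counting from the check-digit position (so the 1st, 3rd, 5th, ... of the partial from the right).
  doubled (with −9 where >9): 5 4 2 9 3 2 → sum 25
  kept as-is: 7 1 6 3 6 1 → sum 24
Total = 25 + 24 = 49.
Check digit = (10 − (49 mod 10)) mod 10 = 1.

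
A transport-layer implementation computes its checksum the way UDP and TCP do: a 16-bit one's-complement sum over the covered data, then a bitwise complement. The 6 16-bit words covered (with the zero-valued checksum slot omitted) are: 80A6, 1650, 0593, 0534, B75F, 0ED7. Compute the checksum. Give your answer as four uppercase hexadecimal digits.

One's-complement addition (fold any carry out of bit 15 back into bit 0):
  0x80A6 + 0x1650 = 0x096F6
  0x96F6 + 0x0593 = 0x09C89
  0x9C89 + 0x0534 = 0x0A1BD
  0xA1BD + 0xB75F = 0x1591C → wrap carry → 0x591D
  0x591D + 0x0ED7 = 0x067F4
One's-complement sum = 0x67F4.
Checksum = ~0x67F4 & 0xFFFF = 0x980B.

980B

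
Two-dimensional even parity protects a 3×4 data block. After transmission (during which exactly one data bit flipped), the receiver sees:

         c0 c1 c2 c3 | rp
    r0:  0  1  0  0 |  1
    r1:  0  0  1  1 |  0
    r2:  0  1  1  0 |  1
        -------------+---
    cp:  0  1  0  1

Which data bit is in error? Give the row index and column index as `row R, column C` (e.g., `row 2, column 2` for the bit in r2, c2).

row 2, column 1

Recompute each row's even parity and compare to rp:
  r0: data parity 1, sent rp 1 → ok
  r1: data parity 0, sent rp 0 → ok
  r2: data parity 0, sent rp 1 → mismatch
Recompute each column's even parity and compare to cp:
  c0: data parity 0, sent cp 0 → ok
  c1: data parity 0, sent cp 1 → mismatch
  c2: data parity 0, sent cp 0 → ok
  c3: data parity 1, sent cp 1 → ok
Exactly one row (r2) and one column (c1) fail → the flipped bit is at their intersection.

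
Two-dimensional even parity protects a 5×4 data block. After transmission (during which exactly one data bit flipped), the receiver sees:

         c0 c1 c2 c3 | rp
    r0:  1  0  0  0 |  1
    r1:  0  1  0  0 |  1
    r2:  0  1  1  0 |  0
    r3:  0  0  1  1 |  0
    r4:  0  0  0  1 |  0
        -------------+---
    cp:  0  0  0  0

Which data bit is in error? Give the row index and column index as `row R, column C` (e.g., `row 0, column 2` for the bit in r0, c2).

row 4, column 0

Recompute each row's even parity and compare to rp:
  r0: data parity 1, sent rp 1 → ok
  r1: data parity 1, sent rp 1 → ok
  r2: data parity 0, sent rp 0 → ok
  r3: data parity 0, sent rp 0 → ok
  r4: data parity 1, sent rp 0 → mismatch
Recompute each column's even parity and compare to cp:
  c0: data parity 1, sent cp 0 → mismatch
  c1: data parity 0, sent cp 0 → ok
  c2: data parity 0, sent cp 0 → ok
  c3: data parity 0, sent cp 0 → ok
Exactly one row (r4) and one column (c0) fail → the flipped bit is at their intersection.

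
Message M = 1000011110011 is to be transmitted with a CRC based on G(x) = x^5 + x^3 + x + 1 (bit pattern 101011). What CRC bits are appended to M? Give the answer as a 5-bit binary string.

Append 5 zeros: 100001111001100000. Divide by 101011 (XOR where the leading bit is 1):
  pos 0: 100001 XOR 101011 = 001010
  pos 2: 101011 XOR 101011 = 000000
  pos 8: 100110 XOR 101011 = 001101
  pos 10: 110100 XOR 101011 = 011111
  pos 11: 111110 XOR 101011 = 010101
  pos 12: 101010 XOR 101011 = 000001
Remainder (last 5 bits) = 00001. This is the CRC / FCS.

00001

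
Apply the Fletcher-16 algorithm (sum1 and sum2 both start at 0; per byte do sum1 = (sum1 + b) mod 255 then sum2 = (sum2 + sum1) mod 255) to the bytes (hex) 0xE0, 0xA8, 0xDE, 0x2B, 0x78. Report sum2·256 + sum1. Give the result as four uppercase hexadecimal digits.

720C

Running sums (mod 255):
  after byte 0 (0xE0): sum1=224, sum2=224
  after byte 1 (0xA8): sum1=137, sum2=106
  after byte 2 (0xDE): sum1=104, sum2=210
  after byte 3 (0x2B): sum1=147, sum2=102
  after byte 4 (0x78): sum1=12, sum2=114
Checksum = sum2·256 + sum1 = 114·256 + 12 = 29196 = 0x720C.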